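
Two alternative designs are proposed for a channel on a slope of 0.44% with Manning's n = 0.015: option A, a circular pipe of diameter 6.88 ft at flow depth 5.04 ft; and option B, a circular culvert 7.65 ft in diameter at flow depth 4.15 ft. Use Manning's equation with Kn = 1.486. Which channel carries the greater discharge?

Channel A: For a circular section of diameter D = 6.88 ft at depth y = 5.04 ft, the central angle is θ = 2 arccos(1 − 2y/D) = 4.109 rad. Then A = (D²/8)(θ − sin θ) = 29.19 ft² and P = Dθ/2 = 14.14 ft. Hydraulic radius R = A/P = 29.19/14.14 = 2.065 ft. Q_A = (1.486/0.015)·29.19·2.065^(2/3)·√0.0044 = 311 ft³/s.
Channel B: For a circular section of diameter D = 7.65 ft at depth y = 4.15 ft, the central angle is θ = 2 arccos(1 − 2y/D) = 3.312 rad. Then A = (D²/8)(θ − sin θ) = 25.46 ft² and P = Dθ/2 = 12.67 ft. Hydraulic radius R = A/P = 25.46/12.67 = 2.01 ft. Q_B = (1.486/0.015)·25.46·2.01^(2/3)·√0.0044 = 266.5 ft³/s.
Q_A = 311 ft³/s vs Q_B = 266.5 ft³/s, so channel A carries more.

channel A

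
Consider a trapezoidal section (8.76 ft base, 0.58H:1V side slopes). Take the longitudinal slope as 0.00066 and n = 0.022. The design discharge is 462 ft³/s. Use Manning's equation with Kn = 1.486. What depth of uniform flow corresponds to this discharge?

y_n = 7.99 ft

Manning's equation rearranged: A R^(2/3) = nQ / (1.486·√S) = 0.022 × 462 / (1.486 × √0.00066) = 266.2.
Try y = 7.16 ft: A R^(2/3) = 219.3 — too small.
Try y = 7.99 ft: A R^(2/3) = 266.5 — matches.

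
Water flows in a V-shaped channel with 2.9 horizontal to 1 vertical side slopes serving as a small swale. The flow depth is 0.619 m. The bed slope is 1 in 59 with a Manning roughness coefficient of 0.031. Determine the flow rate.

For a triangular section with side slope z = 2.9: A = zy² = 2.9×0.619² = 1.111 m²; P = 2y√(1+z²) = 2×0.619×3.068 = 3.798 m.
Hydraulic radius R = A/P = 1.111/3.798 = 0.2926 m.
Manning's equation: Q = (1/n) A R^(2/3) S^(1/2) = (1/0.031) × 1.111 × 0.2926^(2/3) × 0.01695^(1/2) = 2.06 m³/s.

Q = 2.06 m³/s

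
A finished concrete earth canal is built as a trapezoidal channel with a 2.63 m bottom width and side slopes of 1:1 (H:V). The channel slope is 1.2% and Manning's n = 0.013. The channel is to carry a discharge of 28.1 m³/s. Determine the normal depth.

Manning's equation rearranged: A R^(2/3) = nQ / (1·√S) = 0.013 × 28.1 / (√0.012) = 3.335.
Try y = 1.3 m: A R^(2/3) = 4.44 — high.
Try y = 0.758 m: A R^(2/3) = 1.699 — low.
Try y = 1.11 m: A R^(2/3) = 3.333 — matches.

y_n = 1.11 m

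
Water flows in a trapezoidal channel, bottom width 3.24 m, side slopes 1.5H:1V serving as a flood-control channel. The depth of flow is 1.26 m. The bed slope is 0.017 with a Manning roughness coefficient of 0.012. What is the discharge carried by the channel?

With bottom width b = 3.24 m and side slope z = 1.5: A = (b + zy)y = (3.24 + 1.5×1.26)×1.26 = 6.464 m²; P = b + 2y√(1+z²) = 3.24 + 2×1.26×1.803 = 7.783 m.
Hydraulic radius R = A/P = 6.464/7.783 = 0.8305 m.
Manning's equation: Q = (1/n) A R^(2/3) S^(1/2) = (1/0.012) × 6.464 × 0.8305^(2/3) × 0.017^(1/2) = 62.1 m³/s.

Q = 62.1 m³/s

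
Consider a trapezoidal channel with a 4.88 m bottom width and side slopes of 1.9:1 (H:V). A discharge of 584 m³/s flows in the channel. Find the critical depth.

y_c = 6.05 m

At critical depth, Q² T / (g A³) = 1, i.e. A³/T = Q²/g = 584²/9.81 = 34770.
Try y = 7.56 m: A³/T = 91620 — high.
Try y = 5.17 m: A³/T = 17910 — low.
Try y = 6.05 m: A³/T = 34890 — matches.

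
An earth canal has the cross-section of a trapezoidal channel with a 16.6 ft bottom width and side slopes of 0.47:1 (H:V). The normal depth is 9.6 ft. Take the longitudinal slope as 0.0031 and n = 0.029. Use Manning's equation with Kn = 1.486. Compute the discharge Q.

With bottom width b = 16.6 ft and side slope z = 0.47: A = (b + zy)y = (16.6 + 0.47×9.6)×9.6 = 202.7 ft²; P = b + 2y√(1+z²) = 16.6 + 2×9.6×1.105 = 37.81 ft.
Hydraulic radius R = A/P = 202.7/37.81 = 5.36 ft.
Manning's equation: Q = (1.486/n) A R^(2/3) S^(1/2) = (1.486/0.029) × 202.7 × 5.36^(2/3) × 0.0031^(1/2) = 1770 ft³/s.

Q = 1770 ft³/s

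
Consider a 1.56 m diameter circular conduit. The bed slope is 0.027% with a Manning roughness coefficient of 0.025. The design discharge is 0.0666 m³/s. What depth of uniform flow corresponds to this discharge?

Manning's equation rearranged: A R^(2/3) = nQ / (1·√S) = 0.025 × 0.0666 / (√0.00027) = 0.1013.
Trying y = 0.29 m: A R^(2/3) = 0.07702 — short.
Trying y = 0.409 m: A R^(2/3) = 0.1535 — over.
Trying y = 0.332 m: A R^(2/3) = 0.1013 — close enough.

y_n = 0.332 m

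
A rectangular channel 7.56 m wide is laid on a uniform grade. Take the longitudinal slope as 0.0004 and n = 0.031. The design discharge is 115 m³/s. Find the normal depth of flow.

Manning's equation rearranged: A R^(2/3) = nQ / (1·√S) = 0.031 × 115 / (√0.0004) = 178.2.
Trying y = 9.94 m: A R^(2/3) = 147.1 — short.
Trying y = 13.9 m: A R^(2/3) = 217.2 — over.
Trying y = 11.7 m: A R^(2/3) = 178.1 — matches.

y_n = 11.7 m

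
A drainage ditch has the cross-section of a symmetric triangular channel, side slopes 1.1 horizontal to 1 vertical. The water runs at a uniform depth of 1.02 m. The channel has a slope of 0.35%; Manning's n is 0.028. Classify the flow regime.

For a triangular section with side slope z = 1.1: A = zy² = 1.1×1.02² = 1.144 m²; P = 2y√(1+z²) = 2×1.02×1.487 = 3.033 m.
Hydraulic radius R = A/P = 1.144/3.033 = 0.3774 m.
V = (1/n) R^(2/3) √S = (1/0.028) × 0.3774^(2/3) × √0.0035 = 1.103 m/s. Hydraulic depth D_h = A/T = 1.144/2.244 = 0.51 m.
Froude number Fr = V/√(g·D_h) = 1.103/√(9.81×0.51) = 0.493, which is less than 1, so the flow is subcritical.

subcritical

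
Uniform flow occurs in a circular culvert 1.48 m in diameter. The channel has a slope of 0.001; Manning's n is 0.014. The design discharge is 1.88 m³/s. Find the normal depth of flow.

Manning's equation rearranged: A R^(2/3) = nQ / (1·√S) = 0.014 × 1.88 / (√0.001) = 0.8323.
Try y = 1.38 m: A R^(2/3) = 0.9535 — over.
Try y = 0.864 m: A R^(2/3) = 0.571 — short.
Try y = 1.14 m: A R^(2/3) = 0.8332 — close enough.

y_n = 1.14 m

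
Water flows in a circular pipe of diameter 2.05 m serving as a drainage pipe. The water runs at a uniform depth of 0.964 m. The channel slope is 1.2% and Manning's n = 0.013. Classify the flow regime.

For a circular section of diameter D = 2.05 m at depth y = 0.964 m, the central angle is θ = 2 arccos(1 − 2y/D) = 3.022 rad. Then A = (D²/8)(θ − sin θ) = 1.525 m² and P = Dθ/2 = 3.098 m.
Hydraulic radius R = A/P = 1.525/3.098 = 0.4924 m.
V = (1/n) R^(2/3) √S = (1/0.013) × 0.4924^(2/3) × √0.012 = 5.254 m/s. Hydraulic depth D_h = A/T = 1.525/2.046 = 0.7454 m.
Froude number Fr = V/√(g·D_h) = 5.254/√(9.81×0.7454) = 1.94, which is greater than 1, so the flow is supercritical.

supercritical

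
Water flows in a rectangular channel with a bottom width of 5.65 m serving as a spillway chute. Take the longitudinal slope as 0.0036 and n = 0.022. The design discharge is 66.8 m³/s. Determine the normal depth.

Manning's equation rearranged: A R^(2/3) = nQ / (1·√S) = 0.022 × 66.8 / (√0.0036) = 24.49.
Trying y = 3.96 m: A R^(2/3) = 31.23 — over.
Trying y = 3.28 m: A R^(2/3) = 24.48 — matches.

y_n = 3.28 m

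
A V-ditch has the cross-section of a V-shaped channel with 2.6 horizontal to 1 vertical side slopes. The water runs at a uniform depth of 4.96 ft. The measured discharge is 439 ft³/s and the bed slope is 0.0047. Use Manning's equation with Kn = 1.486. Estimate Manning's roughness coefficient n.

n = 0.026

For a triangular section with side slope z = 2.6: A = zy² = 2.6×4.96² = 63.96 ft²; P = 2y√(1+z²) = 2×4.96×2.786 = 27.63 ft.
Hydraulic radius R = A/P = 63.96/27.63 = 2.315 ft.
Rearranging Manning's equation: n = (1.486/Q) A R^(2/3) S^(1/2) = (1.486/439) × 63.96 × 2.315^(2/3) × √0.0047 = 0.026.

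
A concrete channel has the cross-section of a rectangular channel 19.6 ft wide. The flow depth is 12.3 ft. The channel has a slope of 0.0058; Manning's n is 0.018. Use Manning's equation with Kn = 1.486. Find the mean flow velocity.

V = 19.5 ft/s

Flow area A = b·y = 19.6 × 12.3 = 241.1 ft². Wetted perimeter P = b + 2y = 19.6 + 2×12.3 = 44.2 ft.
Hydraulic radius R = A/P = 241.1/44.2 = 5.454 ft.
From Manning's equation, V = (1.486/n) R^(2/3) S^(1/2) = (1.486/0.018) × 5.454^(2/3) × 0.0058^(1/2) = 19.5 ft/s.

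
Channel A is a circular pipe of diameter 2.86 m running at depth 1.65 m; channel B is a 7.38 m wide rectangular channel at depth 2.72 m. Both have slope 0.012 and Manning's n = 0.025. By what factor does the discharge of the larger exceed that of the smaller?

8.34

Channel A: For a circular section of diameter D = 2.86 m at depth y = 1.65 m, the central angle is θ = 2 arccos(1 − 2y/D) = 3.451 rad. Then A = (D²/8)(θ − sin θ) = 3.839 m² and P = Dθ/2 = 4.934 m. Hydraulic radius R = A/P = 3.839/4.934 = 0.778 m. Q_A = (1/0.025)·3.839·0.778^(2/3)·√0.012 = 14.23 m³/s.
Channel B: Flow area A = b·y = 7.38 × 2.72 = 20.07 m². Wetted perimeter P = b + 2y = 7.38 + 2×2.72 = 12.82 m. Hydraulic radius R = A/P = 20.07/12.82 = 1.566 m. Q_B = (1/0.025)·20.07·1.566^(2/3)·√0.012 = 118.6 m³/s.
The larger discharge is 118.6 m³/s and the smaller is 14.23 m³/s; the ratio is 8.34.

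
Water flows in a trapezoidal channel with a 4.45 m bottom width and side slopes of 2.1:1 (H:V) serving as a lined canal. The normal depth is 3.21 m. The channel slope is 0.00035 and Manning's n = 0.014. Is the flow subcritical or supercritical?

With bottom width b = 4.45 m and side slope z = 2.1: A = (b + zy)y = (4.45 + 2.1×3.21)×3.21 = 35.92 m²; P = b + 2y√(1+z²) = 4.45 + 2×3.21×2.326 = 19.38 m.
Hydraulic radius R = A/P = 35.92/19.38 = 1.853 m.
V = (1/n) R^(2/3) √S = (1/0.014) × 1.853^(2/3) × √0.00035 = 2.016 m/s. Hydraulic depth D_h = A/T = 35.92/17.93 = 2.003 m.
Froude number Fr = V/√(g·D_h) = 2.016/√(9.81×2.003) = 0.455, which is less than 1, so the flow is subcritical.

subcritical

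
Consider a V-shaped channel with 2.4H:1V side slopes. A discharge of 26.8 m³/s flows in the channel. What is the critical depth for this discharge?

y_c = 1.91 m

At critical depth, Q² T / (g A³) = 1, i.e. A³/T = Q²/g = 26.8²/9.81 = 73.22.
At y = 1.46 m: A³/T = 19.11 — low.
At y = 2.27 m: A³/T = 173.6 — high.
At y = 1.91 m: A³/T = 73.21 — ≈ 73.22.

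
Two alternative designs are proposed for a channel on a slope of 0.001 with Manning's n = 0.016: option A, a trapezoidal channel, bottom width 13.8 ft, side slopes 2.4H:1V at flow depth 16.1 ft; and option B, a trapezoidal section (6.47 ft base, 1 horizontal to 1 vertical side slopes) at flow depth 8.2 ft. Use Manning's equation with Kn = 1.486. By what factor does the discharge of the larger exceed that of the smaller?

11.6

Channel A: With bottom width b = 13.8 ft and side slope z = 2.4: A = (b + zy)y = (13.8 + 2.4×16.1)×16.1 = 844.3 ft²; P = b + 2y√(1+z²) = 13.8 + 2×16.1×2.6 = 97.52 ft. Hydraulic radius R = A/P = 844.3/97.52 = 8.658 ft. Q_A = (1.486/0.016)·844.3·8.658^(2/3)·√0.001 = 10450 ft³/s.
Channel B: With bottom width b = 6.47 ft and side slope z = 1: A = (b + zy)y = (6.47 + 1×8.2)×8.2 = 120.3 ft²; P = b + 2y√(1+z²) = 6.47 + 2×8.2×1.414 = 29.66 ft. Hydraulic radius R = A/P = 120.3/29.66 = 4.055 ft. Q_B = (1.486/0.016)·120.3·4.055^(2/3)·√0.001 = 898.5 ft³/s.
The larger discharge is 10450 ft³/s and the smaller is 898.5 ft³/s; the ratio is 11.6.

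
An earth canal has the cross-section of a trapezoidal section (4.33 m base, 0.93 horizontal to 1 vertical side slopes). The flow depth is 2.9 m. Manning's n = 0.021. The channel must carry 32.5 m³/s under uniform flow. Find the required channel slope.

With bottom width b = 4.33 m and side slope z = 0.93: A = (b + zy)y = (4.33 + 0.93×2.9)×2.9 = 20.38 m²; P = b + 2y√(1+z²) = 4.33 + 2×2.9×1.366 = 12.25 m.
Hydraulic radius R = A/P = 20.38/12.25 = 1.663 m.
From Manning's equation, S = [nQ / (1 A R^(2/3))]² = [0.021 × 32.5 / (1 × 20.38 × 1.663^(2/3))]² = 0.000569.

S = 0.000569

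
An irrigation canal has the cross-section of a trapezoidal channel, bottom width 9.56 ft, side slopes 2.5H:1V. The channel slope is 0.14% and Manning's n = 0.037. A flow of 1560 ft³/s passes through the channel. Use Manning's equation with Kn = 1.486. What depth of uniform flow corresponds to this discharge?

y_n = 9.87 ft

Manning's equation rearranged: A R^(2/3) = nQ / (1.486·√S) = 0.037 × 1560 / (1.486 × √0.0014) = 1038.
Try y = 11.9 ft: A R^(2/3) = 1604 — too large.
Try y = 7.43 ft: A R^(2/3) = 545.6 — too small.
Try y = 9.87 ft: A R^(2/3) = 1039 — ≈ 1038.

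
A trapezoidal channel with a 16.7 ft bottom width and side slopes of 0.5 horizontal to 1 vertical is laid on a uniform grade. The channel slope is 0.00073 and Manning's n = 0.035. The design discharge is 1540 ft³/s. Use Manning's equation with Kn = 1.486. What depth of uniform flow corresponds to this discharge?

y_n = 14.9 ft

Manning's equation rearranged: A R^(2/3) = nQ / (1.486·√S) = 0.035 × 1540 / (1.486 × √0.00073) = 1342.
Try y = 12.6 ft: A R^(2/3) = 1005 — too small.
Try y = 19 ft: A R^(2/3) = 2059 — too large.
Try y = 14.9 ft: A R^(2/3) = 1341 — ≈ 1342.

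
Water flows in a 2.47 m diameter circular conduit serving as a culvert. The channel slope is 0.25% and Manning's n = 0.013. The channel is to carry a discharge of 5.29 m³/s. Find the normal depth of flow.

Manning's equation rearranged: A R^(2/3) = nQ / (1·√S) = 0.013 × 5.29 / (√0.0025) = 1.375.
Try y = 0.842 m: A R^(2/3) = 0.8692 — low.
Try y = 1.36 m: A R^(2/3) = 2.039 — high.
Try y = 1.08 m: A R^(2/3) = 1.375 — matches.

y_n = 1.08 m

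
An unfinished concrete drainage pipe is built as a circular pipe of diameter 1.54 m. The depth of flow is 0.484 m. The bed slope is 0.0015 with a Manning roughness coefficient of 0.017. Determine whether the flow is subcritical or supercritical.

For a circular section of diameter D = 1.54 m at depth y = 0.484 m, the central angle is θ = 2 arccos(1 − 2y/D) = 2.38 rad. Then A = (D²/8)(θ − sin θ) = 0.5012 m² and P = Dθ/2 = 1.833 m.
Hydraulic radius R = A/P = 0.5012/1.833 = 0.2735 m.
V = (1/n) R^(2/3) √S = (1/0.017) × 0.2735^(2/3) × √0.0015 = 0.9598 m/s. Hydraulic depth D_h = A/T = 0.5012/1.43 = 0.3506 m.
Froude number Fr = V/√(g·D_h) = 0.9598/√(9.81×0.3506) = 0.518, which is less than 1, so the flow is subcritical.

subcritical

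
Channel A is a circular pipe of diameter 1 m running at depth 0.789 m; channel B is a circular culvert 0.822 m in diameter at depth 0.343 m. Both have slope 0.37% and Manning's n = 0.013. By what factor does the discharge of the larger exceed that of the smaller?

Channel A: For a circular section of diameter D = 1 m at depth y = 0.789 m, the central angle is θ = 2 arccos(1 − 2y/D) = 4.374 rad. Then A = (D²/8)(θ − sin θ) = 0.6647 m² and P = Dθ/2 = 2.187 m. Hydraulic radius R = A/P = 0.6647/2.187 = 0.3039 m. Q_A = (1/0.013)·0.6647·0.3039^(2/3)·√0.0037 = 1.406 m³/s.
Channel B: For a circular section of diameter D = 0.822 m at depth y = 0.343 m, the central angle is θ = 2 arccos(1 − 2y/D) = 2.809 rad. Then A = (D²/8)(θ − sin θ) = 0.2097 m² and P = Dθ/2 = 1.155 m. Hydraulic radius R = A/P = 0.2097/1.155 = 0.1816 m. Q_B = (1/0.013)·0.2097·0.1816^(2/3)·√0.0037 = 0.3147 m³/s.
The larger discharge is 1.406 m³/s and the smaller is 0.3147 m³/s; the ratio is 4.47.

4.47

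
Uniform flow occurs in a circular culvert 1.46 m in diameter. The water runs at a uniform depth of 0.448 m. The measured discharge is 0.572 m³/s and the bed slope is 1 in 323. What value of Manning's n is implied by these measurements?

n = 0.017

For a circular section of diameter D = 1.46 m at depth y = 0.448 m, the central angle is θ = 2 arccos(1 − 2y/D) = 2.348 rad. Then A = (D²/8)(θ − sin θ) = 0.4358 m² and P = Dθ/2 = 1.714 m.
Hydraulic radius R = A/P = 0.4358/1.714 = 0.2542 m.
Rearranging Manning's equation: n = (1/Q) A R^(2/3) S^(1/2) = (1/0.572) × 0.4358 × 0.2542^(2/3) × √0.003096 = 0.017.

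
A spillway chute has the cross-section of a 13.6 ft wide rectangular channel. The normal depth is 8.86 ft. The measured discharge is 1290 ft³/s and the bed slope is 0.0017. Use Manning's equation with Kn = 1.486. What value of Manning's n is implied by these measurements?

n = 0.0141

Flow area A = b·y = 13.6 × 8.86 = 120.5 ft². Wetted perimeter P = b + 2y = 13.6 + 2×8.86 = 31.32 ft.
Hydraulic radius R = A/P = 120.5/31.32 = 3.847 ft.
Rearranging Manning's equation: n = (1.486/Q) A R^(2/3) S^(1/2) = (1.486/1290) × 120.5 × 3.847^(2/3) × √0.0017 = 0.0141.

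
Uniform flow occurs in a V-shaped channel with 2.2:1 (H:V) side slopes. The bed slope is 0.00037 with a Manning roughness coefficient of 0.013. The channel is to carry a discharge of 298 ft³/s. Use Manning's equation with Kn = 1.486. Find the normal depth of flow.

y_n = 5.71 ft

Manning's equation rearranged: A R^(2/3) = nQ / (1.486·√S) = 0.013 × 298 / (1.486 × √0.00037) = 135.5.
Try y = 7.05 ft: A R^(2/3) = 237.9 — too large.
Try y = 4.67 ft: A R^(2/3) = 79.32 — too small.
Try y = 5.71 ft: A R^(2/3) = 135.6 — close enough.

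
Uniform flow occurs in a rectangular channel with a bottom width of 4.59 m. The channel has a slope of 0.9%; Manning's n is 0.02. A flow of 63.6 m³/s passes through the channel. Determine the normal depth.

Manning's equation rearranged: A R^(2/3) = nQ / (1·√S) = 0.02 × 63.6 / (√0.009) = 13.41.
At y = 2.1 m: A R^(2/3) = 10.25 — short.
At y = 2.82 m: A R^(2/3) = 15.14 — over.
At y = 2.57 m: A R^(2/3) = 13.41 — matches.

y_n = 2.57 m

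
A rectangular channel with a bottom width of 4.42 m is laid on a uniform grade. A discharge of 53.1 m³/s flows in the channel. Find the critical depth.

For a rectangular channel, critical depth y_c = (q²/g)^(1/3) where q = Q/b = 53.1/4.42 = 12.01 m²/s.
So y_c = (12.01²/9.81)^(1/3) = 2.45 m.

y_c = 2.45 m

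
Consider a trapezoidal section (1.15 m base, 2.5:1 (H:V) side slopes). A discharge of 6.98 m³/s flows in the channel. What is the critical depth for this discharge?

y_c = 0.896 m

At critical depth, Q² T / (g A³) = 1, i.e. A³/T = Q²/g = 6.98²/9.81 = 4.966.
Trying y = 0.625 m: A³/T = 1.14 — too small.
Trying y = 1.04 m: A³/T = 9.342 — too large.
Trying y = 0.896 m: A³/T = 4.978 — ≈ 4.966.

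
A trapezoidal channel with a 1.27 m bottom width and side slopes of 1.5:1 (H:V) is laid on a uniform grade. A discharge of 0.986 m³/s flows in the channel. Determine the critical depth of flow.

y_c = 0.342 m

At critical depth, Q² T / (g A³) = 1, i.e. A³/T = Q²/g = 0.986²/9.81 = 0.0991.
Try y = 0.393 m: A³/T = 0.1594 — over.
Try y = 0.285 m: A³/T = 0.05329 — short.
Try y = 0.342 m: A³/T = 0.09876 — close enough.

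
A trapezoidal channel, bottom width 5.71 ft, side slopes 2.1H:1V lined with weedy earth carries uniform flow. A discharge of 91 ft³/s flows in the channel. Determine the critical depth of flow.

At critical depth, Q² T / (g A³) = 1, i.e. A³/T = Q²/g = 91²/32.2 = 257.2.
Try y = 1.96 ft: A³/T = 512.4 — too large.
Try y = 1.23 ft: A³/T = 97.58 — too small.
Try y = 1.62 ft: A³/T = 257 — close enough.

y_c = 1.62 ft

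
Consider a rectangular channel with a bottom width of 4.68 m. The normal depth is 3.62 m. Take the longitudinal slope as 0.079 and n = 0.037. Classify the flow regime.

supercritical

Flow area A = b·y = 4.68 × 3.62 = 16.94 m². Wetted perimeter P = b + 2y = 4.68 + 2×3.62 = 11.92 m.
Hydraulic radius R = A/P = 16.94/11.92 = 1.421 m.
V = (1/n) R^(2/3) √S = (1/0.037) × 1.421^(2/3) × √0.079 = 9.603 m/s. Hydraulic depth D_h = A/T = 16.94/4.68 = 3.62 m.
Froude number Fr = V/√(g·D_h) = 9.603/√(9.81×3.62) = 1.61, which is greater than 1, so the flow is supercritical.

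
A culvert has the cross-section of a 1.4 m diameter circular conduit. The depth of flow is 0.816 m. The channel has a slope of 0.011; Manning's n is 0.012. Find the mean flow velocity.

V = 4.61 m/s

For a circular section of diameter D = 1.4 m at depth y = 0.816 m, the central angle is θ = 2 arccos(1 − 2y/D) = 3.475 rad. Then A = (D²/8)(θ − sin θ) = 0.9313 m² and P = Dθ/2 = 2.432 m.
Hydraulic radius R = A/P = 0.9313/2.432 = 0.3829 m.
From Manning's equation, V = (1/n) R^(2/3) S^(1/2) = (1/0.012) × 0.3829^(2/3) × 0.011^(1/2) = 4.61 m/s.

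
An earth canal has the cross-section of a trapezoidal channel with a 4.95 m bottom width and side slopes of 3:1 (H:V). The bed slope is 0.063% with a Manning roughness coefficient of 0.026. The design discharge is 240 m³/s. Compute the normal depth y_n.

y_n = 5.55 m

Manning's equation rearranged: A R^(2/3) = nQ / (1·√S) = 0.026 × 240 / (√0.00063) = 248.6.
Try y = 4.77 m: A R^(2/3) = 174.4 — low.
Try y = 5.55 m: A R^(2/3) = 249 — close enough.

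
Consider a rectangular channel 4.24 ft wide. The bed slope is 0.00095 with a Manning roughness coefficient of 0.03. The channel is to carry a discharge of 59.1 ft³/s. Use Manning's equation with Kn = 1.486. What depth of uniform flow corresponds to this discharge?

Manning's equation rearranged: A R^(2/3) = nQ / (1.486·√S) = 0.03 × 59.1 / (1.486 × √0.00095) = 38.71.
Try y = 7.46 ft: A R^(2/3) = 44.18 — high.
Try y = 6.65 ft: A R^(2/3) = 38.69 — matches.

y_n = 6.65 ft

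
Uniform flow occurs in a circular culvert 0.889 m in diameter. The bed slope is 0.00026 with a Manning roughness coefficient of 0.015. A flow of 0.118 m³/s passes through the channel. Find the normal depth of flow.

y_n = 0.435 m

Manning's equation rearranged: A R^(2/3) = nQ / (1·√S) = 0.015 × 0.118 / (√0.00026) = 0.1098.
Try y = 0.483 m: A R^(2/3) = 0.1308 — over.
Try y = 0.363 m: A R^(2/3) = 0.07969 — short.
Try y = 0.435 m: A R^(2/3) = 0.1098 — matches.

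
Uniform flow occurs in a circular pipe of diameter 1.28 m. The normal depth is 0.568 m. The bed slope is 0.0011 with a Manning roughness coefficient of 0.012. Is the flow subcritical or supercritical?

For a circular section of diameter D = 1.28 m at depth y = 0.568 m, the central angle is θ = 2 arccos(1 − 2y/D) = 2.916 rad. Then A = (D²/8)(θ − sin θ) = 0.5514 m² and P = Dθ/2 = 1.866 m.
Hydraulic radius R = A/P = 0.5514/1.866 = 0.2955 m.
V = (1/n) R^(2/3) √S = (1/0.012) × 0.2955^(2/3) × √0.0011 = 1.226 m/s. Hydraulic depth D_h = A/T = 0.5514/1.272 = 0.4336 m.
Froude number Fr = V/√(g·D_h) = 1.226/√(9.81×0.4336) = 0.595, which is less than 1, so the flow is subcritical.

subcritical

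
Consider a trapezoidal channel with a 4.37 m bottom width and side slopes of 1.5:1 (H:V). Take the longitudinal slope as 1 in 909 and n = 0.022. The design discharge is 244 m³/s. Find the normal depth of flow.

y_n = 5.87 m

Manning's equation rearranged: A R^(2/3) = nQ / (1·√S) = 0.022 × 244 / (√0.0011) = 161.8.
Trying y = 6.36 m: A R^(2/3) = 193.7 — over.
Trying y = 4.4 m: A R^(2/3) = 86.17 — short.
Trying y = 5.87 m: A R^(2/3) = 161.9 — close enough.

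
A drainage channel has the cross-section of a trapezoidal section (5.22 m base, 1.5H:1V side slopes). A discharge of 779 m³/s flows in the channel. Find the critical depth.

y_c = 7.33 m

At critical depth, Q² T / (g A³) = 1, i.e. A³/T = Q²/g = 779²/9.81 = 61860.
Trying y = 6.34 m: A³/T = 33600 — short.
Trying y = 7.33 m: A³/T = 61710 — matches.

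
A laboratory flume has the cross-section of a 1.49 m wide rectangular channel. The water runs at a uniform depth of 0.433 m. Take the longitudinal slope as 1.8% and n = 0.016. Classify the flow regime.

supercritical

Flow area A = b·y = 1.49 × 0.433 = 0.6452 m². Wetted perimeter P = b + 2y = 1.49 + 2×0.433 = 2.356 m.
Hydraulic radius R = A/P = 0.6452/2.356 = 0.2738 m.
V = (1/n) R^(2/3) √S = (1/0.016) × 0.2738^(2/3) × √0.018 = 3.536 m/s. Hydraulic depth D_h = A/T = 0.6452/1.49 = 0.433 m.
Froude number Fr = V/√(g·D_h) = 3.536/√(9.81×0.433) = 1.72, which is greater than 1, so the flow is supercritical.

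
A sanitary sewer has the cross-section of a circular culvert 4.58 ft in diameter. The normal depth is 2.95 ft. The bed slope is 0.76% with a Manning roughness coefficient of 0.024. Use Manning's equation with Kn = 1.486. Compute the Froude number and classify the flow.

subcritical

For a circular section of diameter D = 4.58 ft at depth y = 2.95 ft, the central angle is θ = 2 arccos(1 − 2y/D) = 3.726 rad. Then A = (D²/8)(θ − sin θ) = 11.22 ft² and P = Dθ/2 = 8.533 ft.
Hydraulic radius R = A/P = 11.22/8.533 = 1.315 ft.
V = (1.486/n) R^(2/3) √S = (1.486/0.024) × 1.315^(2/3) × √0.0076 = 6.478 ft/s. Hydraulic depth D_h = A/T = 11.22/4.386 = 2.558 ft.
Froude number Fr = V/√(g·D_h) = 6.478/√(32.2×2.558) = 0.714, which is less than 1, so the flow is subcritical.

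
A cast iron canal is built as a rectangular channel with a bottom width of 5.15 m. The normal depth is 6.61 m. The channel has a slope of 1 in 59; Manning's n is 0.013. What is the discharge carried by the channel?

Flow area A = b·y = 5.15 × 6.61 = 34.04 m². Wetted perimeter P = b + 2y = 5.15 + 2×6.61 = 18.37 m.
Hydraulic radius R = A/P = 34.04/18.37 = 1.853 m.
Manning's equation: Q = (1/n) A R^(2/3) S^(1/2) = (1/0.013) × 34.04 × 1.853^(2/3) × 0.01695^(1/2) = 514 m³/s.

Q = 514 m³/s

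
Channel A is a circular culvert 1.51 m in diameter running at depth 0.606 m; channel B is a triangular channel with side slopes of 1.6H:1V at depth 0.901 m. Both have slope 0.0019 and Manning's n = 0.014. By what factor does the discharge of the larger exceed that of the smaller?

Channel A: For a circular section of diameter D = 1.51 m at depth y = 0.606 m, the central angle is θ = 2 arccos(1 − 2y/D) = 2.744 rad. Then A = (D²/8)(θ − sin θ) = 0.6719 m² and P = Dθ/2 = 2.072 m. Hydraulic radius R = A/P = 0.6719/2.072 = 0.3243 m. Q_A = (1/0.014)·0.6719·0.3243^(2/3)·√0.0019 = 0.9874 m³/s.
Channel B: For a triangular section with side slope z = 1.6: A = zy² = 1.6×0.901² = 1.299 m²; P = 2y√(1+z²) = 2×0.901×1.887 = 3.4 m. Hydraulic radius R = A/P = 1.299/3.4 = 0.382 m. Q_B = (1/0.014)·1.299·0.382^(2/3)·√0.0019 = 2.129 m³/s.
The larger discharge is 2.129 m³/s and the smaller is 0.9874 m³/s; the ratio is 2.16.

2.16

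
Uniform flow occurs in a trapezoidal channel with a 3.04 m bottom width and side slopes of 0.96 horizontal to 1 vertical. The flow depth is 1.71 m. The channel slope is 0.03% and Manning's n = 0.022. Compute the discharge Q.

With bottom width b = 3.04 m and side slope z = 0.96: A = (b + zy)y = (3.04 + 0.96×1.71)×1.71 = 8.006 m²; P = b + 2y√(1+z²) = 3.04 + 2×1.71×1.386 = 7.781 m.
Hydraulic radius R = A/P = 8.006/7.781 = 1.029 m.
Manning's equation: Q = (1/n) A R^(2/3) S^(1/2) = (1/0.022) × 8.006 × 1.029^(2/3) × 0.0003^(1/2) = 6.42 m³/s.

Q = 6.42 m³/s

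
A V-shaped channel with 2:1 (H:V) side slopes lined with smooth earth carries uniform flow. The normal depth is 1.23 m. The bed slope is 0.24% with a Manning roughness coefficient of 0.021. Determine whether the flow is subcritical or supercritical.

subcritical

For a triangular section with side slope z = 2: A = zy² = 2×1.23² = 3.026 m²; P = 2y√(1+z²) = 2×1.23×2.236 = 5.501 m.
Hydraulic radius R = A/P = 3.026/5.501 = 0.5501 m.
V = (1/n) R^(2/3) √S = (1/0.021) × 0.5501^(2/3) × √0.0024 = 1.566 m/s. Hydraulic depth D_h = A/T = 3.026/4.92 = 0.615 m.
Froude number Fr = V/√(g·D_h) = 1.566/√(9.81×0.615) = 0.638, which is less than 1, so the flow is subcritical.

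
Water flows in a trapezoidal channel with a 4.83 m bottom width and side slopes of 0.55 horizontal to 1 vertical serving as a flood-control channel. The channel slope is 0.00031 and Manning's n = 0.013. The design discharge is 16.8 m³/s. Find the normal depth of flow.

Manning's equation rearranged: A R^(2/3) = nQ / (1·√S) = 0.013 × 16.8 / (√0.00031) = 12.4.
Trying y = 1.43 m: A R^(2/3) = 7.99 — too small.
Trying y = 2.08 m: A R^(2/3) = 14.78 — too large.
Trying y = 1.87 m: A R^(2/3) = 12.4 — ≈ 12.4.

y_n = 1.87 m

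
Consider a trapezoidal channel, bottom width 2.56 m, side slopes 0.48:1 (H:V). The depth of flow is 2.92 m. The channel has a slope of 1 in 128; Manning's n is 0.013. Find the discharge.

Q = 92.7 m³/s

With bottom width b = 2.56 m and side slope z = 0.48: A = (b + zy)y = (2.56 + 0.48×2.92)×2.92 = 11.57 m²; P = b + 2y√(1+z²) = 2.56 + 2×2.92×1.109 = 9.038 m.
Hydraulic radius R = A/P = 11.57/9.038 = 1.28 m.
Manning's equation: Q = (1/n) A R^(2/3) S^(1/2) = (1/0.013) × 11.57 × 1.28^(2/3) × 0.007812^(1/2) = 92.7 m³/s.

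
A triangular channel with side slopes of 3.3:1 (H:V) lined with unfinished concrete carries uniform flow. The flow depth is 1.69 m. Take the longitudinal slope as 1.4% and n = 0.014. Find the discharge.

Q = 69.1 m³/s

For a triangular section with side slope z = 3.3: A = zy² = 3.3×1.69² = 9.425 m²; P = 2y√(1+z²) = 2×1.69×3.448 = 11.65 m.
Hydraulic radius R = A/P = 9.425/11.65 = 0.8087 m.
Manning's equation: Q = (1/n) A R^(2/3) S^(1/2) = (1/0.014) × 9.425 × 0.8087^(2/3) × 0.014^(1/2) = 69.1 m³/s.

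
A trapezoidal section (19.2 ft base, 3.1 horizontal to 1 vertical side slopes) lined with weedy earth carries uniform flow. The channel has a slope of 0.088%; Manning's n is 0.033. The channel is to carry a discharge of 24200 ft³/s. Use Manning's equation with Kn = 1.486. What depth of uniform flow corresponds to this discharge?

y_n = 28.2 ft

Manning's equation rearranged: A R^(2/3) = nQ / (1.486·√S) = 0.033 × 24200 / (1.486 × √0.00088) = 18120.
Trying y = 19.7 ft: A R^(2/3) = 7687 — low.
Trying y = 32.4 ft: A R^(2/3) = 25460 — high.
Trying y = 28.2 ft: A R^(2/3) = 18140 — ≈ 18120.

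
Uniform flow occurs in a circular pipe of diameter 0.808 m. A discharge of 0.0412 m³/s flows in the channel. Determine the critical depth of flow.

y_c = 0.118 m

At critical depth, Q² T / (g A³) = 1, i.e. A³/T = Q²/g = 0.0412²/9.81 = 0.000173.
Try y = 0.0842 m: A³/T = 0.00004615 — short.
Try y = 0.118 m: A³/T = 0.000175 — ≈ 0.000173.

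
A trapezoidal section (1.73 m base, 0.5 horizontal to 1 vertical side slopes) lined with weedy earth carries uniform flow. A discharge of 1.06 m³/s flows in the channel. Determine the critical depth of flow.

At critical depth, Q² T / (g A³) = 1, i.e. A³/T = Q²/g = 1.06²/9.81 = 0.1145.
At y = 0.353 m: A³/T = 0.1463 — over.
At y = 0.275 m: A³/T = 0.06756 — short.
At y = 0.326 m: A³/T = 0.1143 — matches.

y_c = 0.326 m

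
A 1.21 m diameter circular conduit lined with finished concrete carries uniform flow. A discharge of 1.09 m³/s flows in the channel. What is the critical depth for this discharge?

y_c = 0.565 m

At critical depth, Q² T / (g A³) = 1, i.e. A³/T = Q²/g = 1.09²/9.81 = 0.1211.
At y = 0.425 m: A³/T = 0.04053 — low.
At y = 0.663 m: A³/T = 0.2228 — high.
At y = 0.565 m: A³/T = 0.1209 — matches.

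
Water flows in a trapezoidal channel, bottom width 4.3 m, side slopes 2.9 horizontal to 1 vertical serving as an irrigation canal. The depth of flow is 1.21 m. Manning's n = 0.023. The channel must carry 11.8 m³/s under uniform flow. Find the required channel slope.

S = 0.0011

With bottom width b = 4.3 m and side slope z = 2.9: A = (b + zy)y = (4.3 + 2.9×1.21)×1.21 = 9.449 m²; P = b + 2y√(1+z²) = 4.3 + 2×1.21×3.068 = 11.72 m.
Hydraulic radius R = A/P = 9.449/11.72 = 0.806 m.
From Manning's equation, S = [nQ / (1 A R^(2/3))]² = [0.023 × 11.8 / (1 × 9.449 × 0.806^(2/3))]² = 0.0011.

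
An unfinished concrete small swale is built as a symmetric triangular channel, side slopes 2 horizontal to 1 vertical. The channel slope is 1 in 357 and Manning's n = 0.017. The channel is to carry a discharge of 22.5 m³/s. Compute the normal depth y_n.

Manning's equation rearranged: A R^(2/3) = nQ / (1·√S) = 0.017 × 22.5 / (√0.002801) = 7.227.
Try y = 2.38 m: A R^(2/3) = 11.81 — too large.
Try y = 1.58 m: A R^(2/3) = 3.961 — too small.
Try y = 1.98 m: A R^(2/3) = 7.23 — ≈ 7.227.

y_n = 1.98 m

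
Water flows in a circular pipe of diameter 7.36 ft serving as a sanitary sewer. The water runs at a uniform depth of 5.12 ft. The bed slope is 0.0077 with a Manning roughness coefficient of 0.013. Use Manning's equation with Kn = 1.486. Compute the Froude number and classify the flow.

For a circular section of diameter D = 7.36 ft at depth y = 5.12 ft, the central angle is θ = 2 arccos(1 − 2y/D) = 3.946 rad. Then A = (D²/8)(θ − sin θ) = 31.59 ft² and P = Dθ/2 = 14.52 ft.
Hydraulic radius R = A/P = 31.59/14.52 = 2.176 ft.
V = (1.486/n) R^(2/3) √S = (1.486/0.013) × 2.176^(2/3) × √0.0077 = 16.84 ft/s. Hydraulic depth D_h = A/T = 31.59/6.773 = 4.665 ft.
Froude number Fr = V/√(g·D_h) = 16.84/√(32.2×4.665) = 1.37, which is greater than 1, so the flow is supercritical.

supercritical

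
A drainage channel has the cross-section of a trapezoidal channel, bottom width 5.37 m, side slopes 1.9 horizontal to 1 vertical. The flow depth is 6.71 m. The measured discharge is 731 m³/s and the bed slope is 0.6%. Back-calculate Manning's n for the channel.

n = 0.03

With bottom width b = 5.37 m and side slope z = 1.9: A = (b + zy)y = (5.37 + 1.9×6.71)×6.71 = 121.6 m²; P = b + 2y√(1+z²) = 5.37 + 2×6.71×2.147 = 34.18 m.
Hydraulic radius R = A/P = 121.6/34.18 = 3.557 m.
Rearranging Manning's equation: n = (1/Q) A R^(2/3) S^(1/2) = (1/731) × 121.6 × 3.557^(2/3) × √0.006 = 0.03.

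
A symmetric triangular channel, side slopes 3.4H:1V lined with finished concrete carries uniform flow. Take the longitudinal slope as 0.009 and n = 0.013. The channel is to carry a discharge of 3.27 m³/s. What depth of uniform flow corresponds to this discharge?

Manning's equation rearranged: A R^(2/3) = nQ / (1·√S) = 0.013 × 3.27 / (√0.009) = 0.4481.
At y = 0.4 m: A R^(2/3) = 0.181 — low.
At y = 0.646 m: A R^(2/3) = 0.6497 — high.
At y = 0.562 m: A R^(2/3) = 0.4481 — close enough.

y_n = 0.562 m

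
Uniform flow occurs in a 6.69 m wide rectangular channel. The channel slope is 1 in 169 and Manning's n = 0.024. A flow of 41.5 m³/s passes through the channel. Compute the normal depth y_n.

y_n = 1.76 m

Manning's equation rearranged: A R^(2/3) = nQ / (1·√S) = 0.024 × 41.5 / (√0.005917) = 12.95.
Try y = 2.08 m: A R^(2/3) = 16.43 — high.
Try y = 1.34 m: A R^(2/3) = 8.704 — low.
Try y = 1.76 m: A R^(2/3) = 12.95 — ≈ 12.95.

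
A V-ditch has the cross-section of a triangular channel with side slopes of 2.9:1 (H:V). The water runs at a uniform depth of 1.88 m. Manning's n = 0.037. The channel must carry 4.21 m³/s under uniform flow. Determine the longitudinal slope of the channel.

For a triangular section with side slope z = 2.9: A = zy² = 2.9×1.88² = 10.25 m²; P = 2y√(1+z²) = 2×1.88×3.068 = 11.53 m.
Hydraulic radius R = A/P = 10.25/11.53 = 0.8887 m.
From Manning's equation, S = [nQ / (1 A R^(2/3))]² = [0.037 × 4.21 / (1 × 10.25 × 0.8887^(2/3))]² = 0.00027.

S = 0.00027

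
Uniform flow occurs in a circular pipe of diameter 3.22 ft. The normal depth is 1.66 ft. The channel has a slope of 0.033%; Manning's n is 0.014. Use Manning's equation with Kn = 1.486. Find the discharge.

For a circular section of diameter D = 3.22 ft at depth y = 1.66 ft, the central angle is θ = 2 arccos(1 − 2y/D) = 3.204 rad. Then A = (D²/8)(θ − sin θ) = 4.233 ft² and P = Dθ/2 = 5.158 ft.
Hydraulic radius R = A/P = 4.233/5.158 = 0.8206 ft.
Manning's equation: Q = (1.486/n) A R^(2/3) S^(1/2) = (1.486/0.014) × 4.233 × 0.8206^(2/3) × 0.00033^(1/2) = 7.15 ft³/s.

Q = 7.15 ft³/s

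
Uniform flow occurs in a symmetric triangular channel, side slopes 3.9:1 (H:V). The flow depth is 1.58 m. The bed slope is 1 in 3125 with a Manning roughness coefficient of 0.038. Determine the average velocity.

For a triangular section with side slope z = 3.9: A = zy² = 3.9×1.58² = 9.736 m²; P = 2y√(1+z²) = 2×1.58×4.026 = 12.72 m.
Hydraulic radius R = A/P = 9.736/12.72 = 0.7652 m.
From Manning's equation, V = (1/n) R^(2/3) S^(1/2) = (1/0.038) × 0.7652^(2/3) × 0.00032^(1/2) = 0.394 m/s.

V = 0.394 m/s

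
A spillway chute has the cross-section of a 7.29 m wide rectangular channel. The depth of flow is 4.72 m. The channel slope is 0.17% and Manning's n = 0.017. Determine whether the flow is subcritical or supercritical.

Flow area A = b·y = 7.29 × 4.72 = 34.41 m². Wetted perimeter P = b + 2y = 7.29 + 2×4.72 = 16.73 m.
Hydraulic radius R = A/P = 34.41/16.73 = 2.057 m.
V = (1/n) R^(2/3) √S = (1/0.017) × 2.057^(2/3) × √0.0017 = 3.922 m/s. Hydraulic depth D_h = A/T = 34.41/7.29 = 4.72 m.
Froude number Fr = V/√(g·D_h) = 3.922/√(9.81×4.72) = 0.576, which is less than 1, so the flow is subcritical.

subcritical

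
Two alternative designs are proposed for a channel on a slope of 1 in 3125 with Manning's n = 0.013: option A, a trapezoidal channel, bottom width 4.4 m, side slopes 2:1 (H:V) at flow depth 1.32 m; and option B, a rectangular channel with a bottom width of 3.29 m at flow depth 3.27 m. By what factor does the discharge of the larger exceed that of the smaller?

1.32

Channel A: With bottom width b = 4.4 m and side slope z = 2: A = (b + zy)y = (4.4 + 2×1.32)×1.32 = 9.293 m²; P = b + 2y√(1+z²) = 4.4 + 2×1.32×2.236 = 10.3 m. Hydraulic radius R = A/P = 9.293/10.3 = 0.9019 m. Q_A = (1/0.013)·9.293·0.9019^(2/3)·√0.00032 = 11.94 m³/s.
Channel B: Flow area A = b·y = 3.29 × 3.27 = 10.76 m². Wetted perimeter P = b + 2y = 3.29 + 2×3.27 = 9.83 m. Hydraulic radius R = A/P = 10.76/9.83 = 1.094 m. Q_B = (1/0.013)·10.76·1.094^(2/3)·√0.00032 = 15.72 m³/s.
The larger discharge is 15.72 m³/s and the smaller is 11.94 m³/s; the ratio is 1.32.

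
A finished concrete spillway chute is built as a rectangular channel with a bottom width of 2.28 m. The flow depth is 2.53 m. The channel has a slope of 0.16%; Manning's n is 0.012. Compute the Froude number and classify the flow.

Flow area A = b·y = 2.28 × 2.53 = 5.768 m². Wetted perimeter P = b + 2y = 2.28 + 2×2.53 = 7.34 m.
Hydraulic radius R = A/P = 5.768/7.34 = 0.7859 m.
V = (1/n) R^(2/3) √S = (1/0.012) × 0.7859^(2/3) × √0.0016 = 2.839 m/s. Hydraulic depth D_h = A/T = 5.768/2.28 = 2.53 m.
Froude number Fr = V/√(g·D_h) = 2.839/√(9.81×2.53) = 0.57, which is less than 1, so the flow is subcritical.

subcritical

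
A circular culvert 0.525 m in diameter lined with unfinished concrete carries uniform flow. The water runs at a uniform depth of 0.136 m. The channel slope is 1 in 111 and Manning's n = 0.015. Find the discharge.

For a circular section of diameter D = 0.525 m at depth y = 0.136 m, the central angle is θ = 2 arccos(1 − 2y/D) = 2.136 rad. Then A = (D²/8)(θ − sin θ) = 0.04449 m² and P = Dθ/2 = 0.5607 m.
Hydraulic radius R = A/P = 0.04449/0.5607 = 0.07936 m.
Manning's equation: Q = (1/n) A R^(2/3) S^(1/2) = (1/0.015) × 0.04449 × 0.07936^(2/3) × 0.009009^(1/2) = 0.052 m³/s.

Q = 0.052 m³/s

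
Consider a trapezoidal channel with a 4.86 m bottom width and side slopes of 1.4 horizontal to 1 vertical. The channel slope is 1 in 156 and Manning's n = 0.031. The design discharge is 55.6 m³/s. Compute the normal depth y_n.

y_n = 2.18 m

Manning's equation rearranged: A R^(2/3) = nQ / (1·√S) = 0.031 × 55.6 / (√0.00641) = 21.53.
At y = 2.67 m: A R^(2/3) = 31.85 — over.
At y = 2.18 m: A R^(2/3) = 21.54 — matches.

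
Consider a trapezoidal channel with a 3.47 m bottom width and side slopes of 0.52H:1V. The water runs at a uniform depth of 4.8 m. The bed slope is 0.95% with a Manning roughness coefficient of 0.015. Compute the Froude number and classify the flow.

supercritical

With bottom width b = 3.47 m and side slope z = 0.52: A = (b + zy)y = (3.47 + 0.52×4.8)×4.8 = 28.64 m²; P = b + 2y√(1+z²) = 3.47 + 2×4.8×1.127 = 14.29 m.
Hydraulic radius R = A/P = 28.64/14.29 = 2.004 m.
V = (1/n) R^(2/3) √S = (1/0.015) × 2.004^(2/3) × √0.0095 = 10.33 m/s. Hydraulic depth D_h = A/T = 28.64/8.462 = 3.384 m.
Froude number Fr = V/√(g·D_h) = 10.33/√(9.81×3.384) = 1.79, which is greater than 1, so the flow is supercritical.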